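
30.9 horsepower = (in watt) 2.304e+04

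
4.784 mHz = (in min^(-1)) 0.287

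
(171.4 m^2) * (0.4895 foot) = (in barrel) 160.8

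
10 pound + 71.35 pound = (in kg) 36.9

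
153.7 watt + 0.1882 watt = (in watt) 153.9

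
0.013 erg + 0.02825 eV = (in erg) 0.013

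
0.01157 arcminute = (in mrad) 0.003366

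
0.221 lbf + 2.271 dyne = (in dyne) 9.831e+04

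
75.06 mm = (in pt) 212.8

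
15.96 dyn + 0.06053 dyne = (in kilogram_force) 1.634e-05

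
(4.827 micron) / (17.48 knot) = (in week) 8.875e-13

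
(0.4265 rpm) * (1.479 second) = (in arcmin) 227.1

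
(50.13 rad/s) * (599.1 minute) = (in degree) 1.032e+08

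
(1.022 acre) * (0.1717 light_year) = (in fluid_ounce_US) 2.272e+23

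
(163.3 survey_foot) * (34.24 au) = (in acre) 6.3e+10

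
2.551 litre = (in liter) 2.551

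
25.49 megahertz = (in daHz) 2.549e+06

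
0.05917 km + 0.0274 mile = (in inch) 4066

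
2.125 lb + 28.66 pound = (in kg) 13.96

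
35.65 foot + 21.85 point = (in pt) 3.082e+04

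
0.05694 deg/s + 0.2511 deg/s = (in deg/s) 0.308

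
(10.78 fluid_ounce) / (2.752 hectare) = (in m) 1.158e-08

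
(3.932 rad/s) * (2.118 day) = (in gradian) 4.581e+07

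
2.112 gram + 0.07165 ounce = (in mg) 4143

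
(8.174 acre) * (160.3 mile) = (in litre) 8.534e+12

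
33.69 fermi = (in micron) 3.369e-08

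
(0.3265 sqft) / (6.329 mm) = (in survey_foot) 15.72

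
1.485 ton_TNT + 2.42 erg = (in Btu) 5.889e+06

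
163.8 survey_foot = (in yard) 54.6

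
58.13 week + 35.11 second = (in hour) 9766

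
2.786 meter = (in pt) 7897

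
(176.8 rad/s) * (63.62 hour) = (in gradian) 2.578e+09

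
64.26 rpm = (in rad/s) 6.729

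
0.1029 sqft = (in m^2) 0.00956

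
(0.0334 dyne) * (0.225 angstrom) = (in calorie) 1.796e-18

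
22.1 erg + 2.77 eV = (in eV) 1.379e+13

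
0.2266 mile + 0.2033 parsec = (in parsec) 0.2033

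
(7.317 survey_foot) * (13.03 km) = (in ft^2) 3.128e+05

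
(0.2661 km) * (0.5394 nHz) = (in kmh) 5.167e-07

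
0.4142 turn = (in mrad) 2602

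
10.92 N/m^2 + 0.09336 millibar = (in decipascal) 202.6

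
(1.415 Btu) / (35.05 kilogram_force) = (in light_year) 4.591e-16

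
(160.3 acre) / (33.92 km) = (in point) 5.421e+04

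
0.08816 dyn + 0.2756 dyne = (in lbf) 8.178e-07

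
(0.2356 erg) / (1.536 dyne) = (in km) 1.534e-06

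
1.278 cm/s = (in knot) 0.02484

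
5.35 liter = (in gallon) 1.413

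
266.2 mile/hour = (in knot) 231.3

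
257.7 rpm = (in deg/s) 1546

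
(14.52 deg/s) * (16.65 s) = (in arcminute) 1.451e+04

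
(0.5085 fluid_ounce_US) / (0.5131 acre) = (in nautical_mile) 3.911e-12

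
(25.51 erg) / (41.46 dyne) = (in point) 17.44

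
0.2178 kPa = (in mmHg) 1.634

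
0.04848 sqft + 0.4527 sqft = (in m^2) 0.04656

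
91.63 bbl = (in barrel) 91.63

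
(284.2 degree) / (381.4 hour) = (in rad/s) 3.613e-06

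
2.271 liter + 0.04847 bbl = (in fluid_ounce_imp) 351.1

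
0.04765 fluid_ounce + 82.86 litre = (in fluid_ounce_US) 2802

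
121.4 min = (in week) 0.01204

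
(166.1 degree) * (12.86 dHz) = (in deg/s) 213.6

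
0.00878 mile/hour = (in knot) 0.00763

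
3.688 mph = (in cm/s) 164.9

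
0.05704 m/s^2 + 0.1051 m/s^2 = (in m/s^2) 0.1621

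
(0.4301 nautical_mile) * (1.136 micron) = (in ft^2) 0.00974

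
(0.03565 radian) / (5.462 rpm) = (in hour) 1.731e-05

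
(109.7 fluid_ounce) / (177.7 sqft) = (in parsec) 6.369e-21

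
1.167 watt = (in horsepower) 0.001565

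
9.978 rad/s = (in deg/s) 571.7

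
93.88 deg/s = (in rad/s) 1.639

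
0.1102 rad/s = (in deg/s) 6.314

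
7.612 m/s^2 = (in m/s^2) 7.612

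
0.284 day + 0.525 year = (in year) 0.5258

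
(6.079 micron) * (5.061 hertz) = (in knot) 5.98e-05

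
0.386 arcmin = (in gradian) 0.007148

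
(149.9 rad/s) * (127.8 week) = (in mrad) 1.159e+13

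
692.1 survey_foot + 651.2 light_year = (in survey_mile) 3.828e+15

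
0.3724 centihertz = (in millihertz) 3.724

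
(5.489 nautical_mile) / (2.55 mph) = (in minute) 148.6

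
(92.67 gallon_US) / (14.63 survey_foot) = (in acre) 1.944e-05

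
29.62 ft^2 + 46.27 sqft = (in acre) 0.001742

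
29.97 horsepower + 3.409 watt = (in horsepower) 29.97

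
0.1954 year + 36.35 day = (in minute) 1.55e+05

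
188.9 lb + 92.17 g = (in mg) 8.578e+07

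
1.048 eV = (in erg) 1.679e-12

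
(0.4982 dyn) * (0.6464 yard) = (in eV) 1.838e+13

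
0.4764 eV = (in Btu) 7.234e-23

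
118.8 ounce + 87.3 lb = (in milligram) 4.297e+07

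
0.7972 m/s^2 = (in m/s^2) 0.7972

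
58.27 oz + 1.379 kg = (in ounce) 106.9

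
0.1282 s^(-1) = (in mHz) 128.2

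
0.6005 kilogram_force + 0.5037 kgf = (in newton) 10.83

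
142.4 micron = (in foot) 0.0004672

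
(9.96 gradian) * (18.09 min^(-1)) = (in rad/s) 0.04717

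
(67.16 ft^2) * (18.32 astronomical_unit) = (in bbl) 1.076e+14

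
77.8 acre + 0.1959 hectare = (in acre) 78.28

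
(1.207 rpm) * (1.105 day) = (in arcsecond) 2.489e+09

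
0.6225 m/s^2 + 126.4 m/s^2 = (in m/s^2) 127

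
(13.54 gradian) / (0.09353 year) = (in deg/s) 4.131e-06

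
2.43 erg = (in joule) 2.43e-07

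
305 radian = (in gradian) 1.942e+04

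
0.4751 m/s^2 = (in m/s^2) 0.4751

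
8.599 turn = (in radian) 54.03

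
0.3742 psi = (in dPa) 2.58e+04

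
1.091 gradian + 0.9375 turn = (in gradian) 376.1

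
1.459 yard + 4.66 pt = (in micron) 1.336e+06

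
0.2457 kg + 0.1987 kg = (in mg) 4.444e+05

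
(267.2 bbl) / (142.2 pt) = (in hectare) 0.08468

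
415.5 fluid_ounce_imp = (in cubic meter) 0.01181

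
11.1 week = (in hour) 1865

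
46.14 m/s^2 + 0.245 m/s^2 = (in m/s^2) 46.38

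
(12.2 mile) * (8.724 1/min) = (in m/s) 2855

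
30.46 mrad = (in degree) 1.745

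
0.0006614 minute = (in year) 1.258e-09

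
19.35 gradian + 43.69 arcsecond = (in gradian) 19.36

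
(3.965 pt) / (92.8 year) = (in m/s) 4.78e-13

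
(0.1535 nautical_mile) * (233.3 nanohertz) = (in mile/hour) 0.0001484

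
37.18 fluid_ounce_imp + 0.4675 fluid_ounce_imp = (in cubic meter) 0.00107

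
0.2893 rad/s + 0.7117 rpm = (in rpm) 3.474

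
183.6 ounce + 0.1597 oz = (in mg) 5.209e+06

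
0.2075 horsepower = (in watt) 154.7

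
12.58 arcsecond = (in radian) 6.099e-05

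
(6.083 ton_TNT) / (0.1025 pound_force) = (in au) 0.3731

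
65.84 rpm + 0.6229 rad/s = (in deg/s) 430.7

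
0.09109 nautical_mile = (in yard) 184.5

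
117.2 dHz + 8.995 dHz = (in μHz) 1.262e+07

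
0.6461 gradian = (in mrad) 10.15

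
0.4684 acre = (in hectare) 0.1896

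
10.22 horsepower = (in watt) 7621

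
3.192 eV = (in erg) 5.114e-12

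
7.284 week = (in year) 0.1397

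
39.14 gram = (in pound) 0.08629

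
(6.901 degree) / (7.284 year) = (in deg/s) 3.004e-08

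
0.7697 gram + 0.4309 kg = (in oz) 15.23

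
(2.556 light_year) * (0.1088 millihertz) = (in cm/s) 2.631e+14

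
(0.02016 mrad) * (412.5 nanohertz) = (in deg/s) 4.765e-10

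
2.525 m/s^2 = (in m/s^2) 2.525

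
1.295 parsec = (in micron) 3.996e+22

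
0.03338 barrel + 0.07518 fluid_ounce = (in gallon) 1.403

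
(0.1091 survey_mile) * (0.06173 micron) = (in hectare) 1.084e-09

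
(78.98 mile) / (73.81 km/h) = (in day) 0.07175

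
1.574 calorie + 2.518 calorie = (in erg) 1.712e+08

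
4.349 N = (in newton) 4.349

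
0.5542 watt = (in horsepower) 0.0007432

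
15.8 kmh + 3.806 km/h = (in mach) 0.01599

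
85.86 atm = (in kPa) 8700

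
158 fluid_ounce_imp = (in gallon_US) 1.186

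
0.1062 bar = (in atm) 0.1048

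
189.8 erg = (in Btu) 1.799e-08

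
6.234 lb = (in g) 2828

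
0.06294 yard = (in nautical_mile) 3.108e-05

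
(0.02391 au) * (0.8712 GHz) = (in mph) 6.971e+18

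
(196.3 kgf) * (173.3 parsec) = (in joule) 1.029e+22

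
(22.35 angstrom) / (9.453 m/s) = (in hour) 6.568e-14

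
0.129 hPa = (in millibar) 0.129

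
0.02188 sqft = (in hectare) 2.033e-07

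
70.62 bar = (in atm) 69.7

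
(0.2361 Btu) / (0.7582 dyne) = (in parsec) 1.065e-09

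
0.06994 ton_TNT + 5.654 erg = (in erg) 2.926e+15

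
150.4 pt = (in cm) 5.306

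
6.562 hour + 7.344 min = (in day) 0.2785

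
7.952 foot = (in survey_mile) 0.001506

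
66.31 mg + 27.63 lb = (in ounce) 442.1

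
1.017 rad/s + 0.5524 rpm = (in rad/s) 1.075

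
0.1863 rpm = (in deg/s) 1.118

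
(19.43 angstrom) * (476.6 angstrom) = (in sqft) 9.968e-16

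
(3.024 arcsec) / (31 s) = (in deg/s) 2.71e-05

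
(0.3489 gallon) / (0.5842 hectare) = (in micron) 0.2261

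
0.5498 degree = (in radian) 0.009596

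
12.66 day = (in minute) 1.823e+04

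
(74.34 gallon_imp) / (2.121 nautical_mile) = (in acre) 2.126e-08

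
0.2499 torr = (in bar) 0.0003332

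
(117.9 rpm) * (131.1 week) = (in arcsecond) 2.019e+14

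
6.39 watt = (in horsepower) 0.008569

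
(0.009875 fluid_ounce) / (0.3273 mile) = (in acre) 1.37e-13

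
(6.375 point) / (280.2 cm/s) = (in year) 2.545e-11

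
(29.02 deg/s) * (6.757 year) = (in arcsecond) 2.226e+13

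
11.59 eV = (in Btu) 1.76e-21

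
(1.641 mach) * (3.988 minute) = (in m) 1.337e+05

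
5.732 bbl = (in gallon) 240.7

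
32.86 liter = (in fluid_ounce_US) 1111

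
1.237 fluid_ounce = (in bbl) 0.0002301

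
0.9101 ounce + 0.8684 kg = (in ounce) 31.54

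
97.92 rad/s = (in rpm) 935.1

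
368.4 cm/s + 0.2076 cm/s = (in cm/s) 368.6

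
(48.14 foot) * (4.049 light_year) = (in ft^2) 6.05e+18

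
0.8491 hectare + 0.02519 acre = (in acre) 2.123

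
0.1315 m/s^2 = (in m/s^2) 0.1315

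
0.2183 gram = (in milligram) 218.3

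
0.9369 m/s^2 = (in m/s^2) 0.9369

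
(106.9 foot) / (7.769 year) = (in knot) 2.585e-07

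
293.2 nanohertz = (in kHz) 2.932e-10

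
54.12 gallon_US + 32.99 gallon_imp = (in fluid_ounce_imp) 1.249e+04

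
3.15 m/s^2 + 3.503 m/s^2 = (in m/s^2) 6.653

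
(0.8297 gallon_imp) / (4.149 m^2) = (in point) 2.577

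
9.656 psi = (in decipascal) 6.658e+05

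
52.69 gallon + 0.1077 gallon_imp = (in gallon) 52.82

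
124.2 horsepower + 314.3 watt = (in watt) 9.293e+04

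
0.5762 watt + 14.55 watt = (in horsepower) 0.02028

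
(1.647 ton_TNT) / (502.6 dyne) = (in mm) 1.371e+15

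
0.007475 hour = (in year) 8.533e-07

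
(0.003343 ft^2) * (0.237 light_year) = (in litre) 6.964e+14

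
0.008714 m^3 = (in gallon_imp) 1.917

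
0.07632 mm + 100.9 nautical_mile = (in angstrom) 1.869e+15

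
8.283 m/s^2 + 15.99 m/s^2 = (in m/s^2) 24.27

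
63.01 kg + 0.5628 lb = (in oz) 2232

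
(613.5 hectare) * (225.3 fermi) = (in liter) 0.001382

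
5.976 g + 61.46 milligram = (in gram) 6.037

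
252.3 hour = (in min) 1.514e+04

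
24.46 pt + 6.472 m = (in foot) 21.26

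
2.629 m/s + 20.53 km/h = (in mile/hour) 18.64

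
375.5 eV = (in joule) 6.016e-17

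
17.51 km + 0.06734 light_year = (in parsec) 0.02065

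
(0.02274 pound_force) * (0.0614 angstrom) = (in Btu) 5.887e-16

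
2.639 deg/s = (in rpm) 0.4398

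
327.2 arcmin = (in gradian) 6.059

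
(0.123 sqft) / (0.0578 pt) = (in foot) 1839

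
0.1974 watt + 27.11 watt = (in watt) 27.31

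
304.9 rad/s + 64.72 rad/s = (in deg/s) 2.118e+04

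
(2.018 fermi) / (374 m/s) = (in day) 6.245e-23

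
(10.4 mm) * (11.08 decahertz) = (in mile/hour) 2.578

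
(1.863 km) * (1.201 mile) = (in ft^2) 3.876e+07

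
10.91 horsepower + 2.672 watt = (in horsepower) 10.91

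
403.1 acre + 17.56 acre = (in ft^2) 1.832e+07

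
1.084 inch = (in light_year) 2.91e-18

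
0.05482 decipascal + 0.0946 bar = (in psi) 1.372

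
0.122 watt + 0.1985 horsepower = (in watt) 148.1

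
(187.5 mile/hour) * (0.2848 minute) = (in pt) 4.06e+06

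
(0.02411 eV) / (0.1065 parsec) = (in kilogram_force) 1.199e-37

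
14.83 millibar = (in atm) 0.01464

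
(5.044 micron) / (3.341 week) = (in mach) 7.331e-15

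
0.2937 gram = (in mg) 293.7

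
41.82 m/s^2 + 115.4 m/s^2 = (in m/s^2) 157.2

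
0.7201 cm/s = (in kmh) 0.02592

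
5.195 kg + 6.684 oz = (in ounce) 189.9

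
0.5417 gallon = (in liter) 2.051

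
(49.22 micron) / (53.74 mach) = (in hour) 7.472e-13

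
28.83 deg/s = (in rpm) 4.805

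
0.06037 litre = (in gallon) 0.01595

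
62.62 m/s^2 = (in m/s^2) 62.62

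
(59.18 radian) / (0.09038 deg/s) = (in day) 0.4342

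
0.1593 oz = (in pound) 0.009956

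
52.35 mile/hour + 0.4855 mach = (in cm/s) 1.887e+04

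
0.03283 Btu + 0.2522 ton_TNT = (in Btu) 1e+06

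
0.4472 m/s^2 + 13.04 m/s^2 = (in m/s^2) 13.49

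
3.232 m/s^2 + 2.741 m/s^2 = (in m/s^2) 5.973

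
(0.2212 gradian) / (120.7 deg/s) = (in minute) 2.749e-05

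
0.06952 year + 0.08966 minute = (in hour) 609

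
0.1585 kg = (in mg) 1.585e+05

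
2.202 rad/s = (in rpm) 21.03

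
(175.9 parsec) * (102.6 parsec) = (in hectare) 1.718e+33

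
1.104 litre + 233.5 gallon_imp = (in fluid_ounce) 3.593e+04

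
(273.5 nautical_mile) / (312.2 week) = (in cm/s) 0.2683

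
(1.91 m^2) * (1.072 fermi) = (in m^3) 2.048e-15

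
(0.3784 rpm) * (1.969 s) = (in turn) 0.01242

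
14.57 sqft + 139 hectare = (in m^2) 1.39e+06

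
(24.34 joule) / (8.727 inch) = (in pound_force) 24.69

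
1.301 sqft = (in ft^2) 1.301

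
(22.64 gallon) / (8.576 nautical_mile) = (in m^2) 5.396e-06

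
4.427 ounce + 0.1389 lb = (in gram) 188.5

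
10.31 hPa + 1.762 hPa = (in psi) 0.1751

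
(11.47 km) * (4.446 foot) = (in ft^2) 1.673e+05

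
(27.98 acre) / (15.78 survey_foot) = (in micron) 2.354e+10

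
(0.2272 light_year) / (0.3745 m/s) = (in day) 6.643e+10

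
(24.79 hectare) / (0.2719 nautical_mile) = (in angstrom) 4.923e+12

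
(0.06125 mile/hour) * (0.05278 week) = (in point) 2.478e+06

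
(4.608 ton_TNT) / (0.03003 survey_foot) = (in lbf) 4.735e+11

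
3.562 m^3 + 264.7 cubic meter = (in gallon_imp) 5.901e+04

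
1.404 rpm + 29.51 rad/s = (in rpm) 283.2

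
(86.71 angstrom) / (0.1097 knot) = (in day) 1.778e-12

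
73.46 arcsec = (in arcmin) 1.224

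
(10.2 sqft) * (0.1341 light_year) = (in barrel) 7.562e+15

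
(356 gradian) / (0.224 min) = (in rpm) 3.973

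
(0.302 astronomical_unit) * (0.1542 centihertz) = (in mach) 2.046e+05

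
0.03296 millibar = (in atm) 3.253e-05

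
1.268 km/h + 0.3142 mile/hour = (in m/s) 0.4927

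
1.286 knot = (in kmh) 2.382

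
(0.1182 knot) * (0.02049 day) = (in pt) 3.051e+05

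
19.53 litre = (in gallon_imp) 4.296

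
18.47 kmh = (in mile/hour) 11.48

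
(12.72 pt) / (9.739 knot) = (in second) 0.0008956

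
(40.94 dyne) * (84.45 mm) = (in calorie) 8.263e-06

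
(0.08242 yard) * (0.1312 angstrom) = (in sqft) 1.064e-11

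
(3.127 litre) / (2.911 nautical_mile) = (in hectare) 5.8e-11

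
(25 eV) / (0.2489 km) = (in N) 1.609e-20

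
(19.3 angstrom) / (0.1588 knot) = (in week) 3.906e-14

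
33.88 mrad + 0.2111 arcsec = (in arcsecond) 6988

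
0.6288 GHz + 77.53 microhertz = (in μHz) 6.288e+14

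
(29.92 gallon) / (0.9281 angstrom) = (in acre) 3.016e+05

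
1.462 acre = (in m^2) 5917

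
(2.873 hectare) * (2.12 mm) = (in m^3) 60.91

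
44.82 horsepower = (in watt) 3.342e+04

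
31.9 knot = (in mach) 0.0482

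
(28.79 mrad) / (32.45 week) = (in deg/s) 8.405e-08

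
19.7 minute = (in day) 0.01368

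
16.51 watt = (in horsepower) 0.02214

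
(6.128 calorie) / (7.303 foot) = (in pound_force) 2.589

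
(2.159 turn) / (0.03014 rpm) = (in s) 4298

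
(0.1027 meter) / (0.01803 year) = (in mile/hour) 4.04e-07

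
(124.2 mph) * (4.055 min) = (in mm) 1.351e+07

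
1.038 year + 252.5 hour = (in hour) 9345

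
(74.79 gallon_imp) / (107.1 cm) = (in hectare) 3.175e-05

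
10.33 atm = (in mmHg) 7851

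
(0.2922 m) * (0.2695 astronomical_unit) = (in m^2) 1.178e+10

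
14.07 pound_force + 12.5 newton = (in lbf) 16.88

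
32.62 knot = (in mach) 0.04928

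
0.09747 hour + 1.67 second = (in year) 1.118e-05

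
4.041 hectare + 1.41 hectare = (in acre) 13.47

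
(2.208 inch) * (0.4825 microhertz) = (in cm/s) 2.706e-06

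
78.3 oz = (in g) 2220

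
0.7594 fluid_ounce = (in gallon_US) 0.005933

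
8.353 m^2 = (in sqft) 89.91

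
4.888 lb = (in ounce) 78.21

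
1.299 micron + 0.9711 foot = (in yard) 0.3237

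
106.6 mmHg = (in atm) 0.1403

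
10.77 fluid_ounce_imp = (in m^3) 0.000306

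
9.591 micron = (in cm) 0.0009591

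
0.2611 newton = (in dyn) 2.611e+04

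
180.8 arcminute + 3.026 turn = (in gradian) 1214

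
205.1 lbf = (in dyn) 9.123e+07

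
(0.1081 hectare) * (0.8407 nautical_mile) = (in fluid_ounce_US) 5.691e+10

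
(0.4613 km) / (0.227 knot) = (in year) 0.0001253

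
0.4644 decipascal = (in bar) 4.644e-07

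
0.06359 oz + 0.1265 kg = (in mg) 1.283e+05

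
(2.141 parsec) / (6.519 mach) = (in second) 2.976e+13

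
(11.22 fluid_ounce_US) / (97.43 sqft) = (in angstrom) 3.666e+05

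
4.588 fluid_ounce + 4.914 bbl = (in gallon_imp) 171.9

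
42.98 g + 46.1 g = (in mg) 8.908e+04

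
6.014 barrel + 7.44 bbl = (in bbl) 13.45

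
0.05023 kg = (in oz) 1.772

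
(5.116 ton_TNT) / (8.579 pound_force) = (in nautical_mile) 3.029e+05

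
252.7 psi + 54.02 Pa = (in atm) 17.2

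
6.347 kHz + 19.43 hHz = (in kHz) 8.29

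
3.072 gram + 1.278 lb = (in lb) 1.285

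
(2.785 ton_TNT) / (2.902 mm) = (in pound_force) 9.027e+11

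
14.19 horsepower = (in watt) 1.058e+04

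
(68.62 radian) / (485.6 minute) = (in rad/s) 0.002355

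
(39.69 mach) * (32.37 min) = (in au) 0.0001755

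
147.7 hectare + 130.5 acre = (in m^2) 2.005e+06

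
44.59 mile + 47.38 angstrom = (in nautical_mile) 38.75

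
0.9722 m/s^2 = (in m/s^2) 0.9722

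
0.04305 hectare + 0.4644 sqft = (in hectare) 0.04305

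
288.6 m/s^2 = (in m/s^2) 288.6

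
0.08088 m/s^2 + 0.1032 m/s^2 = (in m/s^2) 0.1841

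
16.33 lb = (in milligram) 7.407e+06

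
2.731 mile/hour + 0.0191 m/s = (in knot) 2.41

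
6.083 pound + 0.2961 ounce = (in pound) 6.102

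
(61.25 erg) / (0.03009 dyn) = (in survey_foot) 66.78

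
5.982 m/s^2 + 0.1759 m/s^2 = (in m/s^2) 6.158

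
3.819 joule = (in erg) 3.819e+07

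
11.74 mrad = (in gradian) 0.7474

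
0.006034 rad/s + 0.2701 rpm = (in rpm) 0.3277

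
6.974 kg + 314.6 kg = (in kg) 321.6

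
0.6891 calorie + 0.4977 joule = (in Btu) 0.003204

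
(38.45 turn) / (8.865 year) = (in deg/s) 4.951e-05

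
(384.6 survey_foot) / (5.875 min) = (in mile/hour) 0.7439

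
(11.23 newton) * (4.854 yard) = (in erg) 4.984e+08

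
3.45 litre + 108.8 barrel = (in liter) 1.73e+04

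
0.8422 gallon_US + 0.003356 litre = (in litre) 3.191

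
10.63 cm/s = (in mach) 0.0003122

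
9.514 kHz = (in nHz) 9.514e+12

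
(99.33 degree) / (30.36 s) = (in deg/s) 3.272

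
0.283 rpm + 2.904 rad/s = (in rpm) 28.01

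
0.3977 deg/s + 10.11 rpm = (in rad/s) 1.066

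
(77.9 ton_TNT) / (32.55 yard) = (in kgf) 1.117e+09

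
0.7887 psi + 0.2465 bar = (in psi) 4.364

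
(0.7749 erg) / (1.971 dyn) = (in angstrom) 3.932e+07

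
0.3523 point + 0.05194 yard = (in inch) 1.875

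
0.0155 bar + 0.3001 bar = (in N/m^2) 3.156e+04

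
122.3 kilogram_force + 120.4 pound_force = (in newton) 1735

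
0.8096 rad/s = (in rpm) 7.731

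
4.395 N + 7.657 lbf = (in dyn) 3.846e+06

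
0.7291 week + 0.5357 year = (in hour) 4815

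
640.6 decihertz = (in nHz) 6.406e+10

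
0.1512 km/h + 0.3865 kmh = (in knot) 0.2903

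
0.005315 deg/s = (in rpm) 0.0008858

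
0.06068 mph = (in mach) 7.967e-05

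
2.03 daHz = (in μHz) 2.03e+07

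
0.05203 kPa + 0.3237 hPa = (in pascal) 84.4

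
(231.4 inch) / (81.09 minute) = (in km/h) 0.004349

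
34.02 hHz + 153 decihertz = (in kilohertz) 3.417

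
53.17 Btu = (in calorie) 1.341e+04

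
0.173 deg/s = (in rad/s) 0.003019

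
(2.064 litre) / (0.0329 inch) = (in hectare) 0.000247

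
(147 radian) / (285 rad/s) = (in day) 5.97e-06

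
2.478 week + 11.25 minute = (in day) 17.35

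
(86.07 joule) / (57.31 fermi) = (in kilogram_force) 1.531e+14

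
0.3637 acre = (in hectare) 0.1472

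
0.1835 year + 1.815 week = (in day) 79.68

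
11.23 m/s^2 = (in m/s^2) 11.23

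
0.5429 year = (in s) 1.712e+07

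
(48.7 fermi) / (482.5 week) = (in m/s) 1.669e-22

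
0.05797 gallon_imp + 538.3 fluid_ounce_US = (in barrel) 0.1018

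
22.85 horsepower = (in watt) 1.704e+04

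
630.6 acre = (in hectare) 255.2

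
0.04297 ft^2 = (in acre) 9.865e-07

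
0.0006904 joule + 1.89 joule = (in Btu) 0.001792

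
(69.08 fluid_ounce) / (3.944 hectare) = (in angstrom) 518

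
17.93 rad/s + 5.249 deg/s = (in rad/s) 18.02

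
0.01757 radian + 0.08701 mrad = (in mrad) 17.66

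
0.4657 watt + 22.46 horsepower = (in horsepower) 22.46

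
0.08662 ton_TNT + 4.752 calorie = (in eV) 2.262e+27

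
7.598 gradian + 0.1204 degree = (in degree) 6.959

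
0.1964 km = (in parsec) 6.365e-15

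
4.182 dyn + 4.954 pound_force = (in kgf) 2.247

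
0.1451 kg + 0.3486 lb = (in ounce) 10.7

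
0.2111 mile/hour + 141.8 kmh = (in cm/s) 3948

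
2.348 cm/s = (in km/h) 0.08453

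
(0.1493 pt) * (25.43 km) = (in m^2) 1.339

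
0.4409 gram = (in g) 0.4409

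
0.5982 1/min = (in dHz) 0.0997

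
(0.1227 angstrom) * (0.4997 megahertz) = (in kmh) 2.207e-05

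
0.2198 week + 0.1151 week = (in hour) 56.26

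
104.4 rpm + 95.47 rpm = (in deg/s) 1199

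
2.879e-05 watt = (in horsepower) 3.861e-08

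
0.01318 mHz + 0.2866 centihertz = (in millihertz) 2.879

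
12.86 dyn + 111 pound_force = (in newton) 493.8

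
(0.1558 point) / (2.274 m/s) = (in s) 2.417e-05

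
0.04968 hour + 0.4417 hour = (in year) 5.609e-05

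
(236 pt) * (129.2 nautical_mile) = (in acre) 4.923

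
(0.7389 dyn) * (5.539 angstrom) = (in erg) 4.093e-08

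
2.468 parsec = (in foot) 2.499e+17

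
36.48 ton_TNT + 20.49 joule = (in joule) 1.526e+11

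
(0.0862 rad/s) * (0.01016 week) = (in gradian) 3.372e+04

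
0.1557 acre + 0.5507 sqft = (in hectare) 0.06301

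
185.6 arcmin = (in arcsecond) 1.114e+04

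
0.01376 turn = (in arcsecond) 1.783e+04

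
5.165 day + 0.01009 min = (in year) 0.01415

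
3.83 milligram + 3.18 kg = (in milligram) 3.18e+06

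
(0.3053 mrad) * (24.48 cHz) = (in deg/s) 0.004282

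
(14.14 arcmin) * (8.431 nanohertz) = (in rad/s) 3.468e-11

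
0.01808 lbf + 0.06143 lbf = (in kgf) 0.03607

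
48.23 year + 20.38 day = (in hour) 4.23e+05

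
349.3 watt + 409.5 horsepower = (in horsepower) 410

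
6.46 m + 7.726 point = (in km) 0.006463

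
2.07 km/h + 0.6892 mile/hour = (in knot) 1.717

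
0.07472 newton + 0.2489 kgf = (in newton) 2.516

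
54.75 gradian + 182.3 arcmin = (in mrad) 913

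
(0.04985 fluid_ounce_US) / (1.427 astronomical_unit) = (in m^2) 6.906e-18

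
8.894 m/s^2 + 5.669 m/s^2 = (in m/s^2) 14.56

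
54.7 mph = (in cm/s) 2445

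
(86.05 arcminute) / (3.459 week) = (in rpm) 1.143e-07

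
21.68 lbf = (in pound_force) 21.68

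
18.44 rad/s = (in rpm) 176.1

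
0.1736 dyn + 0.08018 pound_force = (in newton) 0.3567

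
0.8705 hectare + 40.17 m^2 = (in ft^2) 9.413e+04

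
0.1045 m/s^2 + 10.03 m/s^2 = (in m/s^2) 10.13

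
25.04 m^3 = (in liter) 2.504e+04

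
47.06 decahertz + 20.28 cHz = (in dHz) 4708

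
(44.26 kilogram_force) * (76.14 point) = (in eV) 7.277e+19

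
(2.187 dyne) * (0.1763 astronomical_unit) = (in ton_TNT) 0.0001379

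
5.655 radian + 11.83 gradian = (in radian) 5.841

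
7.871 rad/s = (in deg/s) 451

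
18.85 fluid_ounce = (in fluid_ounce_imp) 19.62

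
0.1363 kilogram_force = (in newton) 1.337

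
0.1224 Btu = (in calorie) 30.86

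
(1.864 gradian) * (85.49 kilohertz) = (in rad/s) 2503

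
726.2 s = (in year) 2.303e-05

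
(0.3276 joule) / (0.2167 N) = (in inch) 59.52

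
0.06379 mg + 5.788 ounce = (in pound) 0.3618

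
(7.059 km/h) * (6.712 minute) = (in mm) 7.897e+05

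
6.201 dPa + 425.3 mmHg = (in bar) 0.567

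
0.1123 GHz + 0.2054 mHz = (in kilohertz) 1.123e+05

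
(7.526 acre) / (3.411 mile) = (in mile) 0.003447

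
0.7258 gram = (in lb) 0.0016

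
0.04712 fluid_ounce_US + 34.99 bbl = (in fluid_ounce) 1.881e+05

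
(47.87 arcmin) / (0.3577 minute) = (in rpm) 0.006196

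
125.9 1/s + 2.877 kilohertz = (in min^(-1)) 1.802e+05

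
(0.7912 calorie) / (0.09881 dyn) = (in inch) 1.319e+08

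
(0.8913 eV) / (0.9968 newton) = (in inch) 5.64e-18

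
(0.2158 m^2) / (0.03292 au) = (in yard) 4.792e-11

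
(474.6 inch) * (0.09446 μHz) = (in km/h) 4.099e-06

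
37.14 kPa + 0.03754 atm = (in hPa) 409.4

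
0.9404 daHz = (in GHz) 9.404e-09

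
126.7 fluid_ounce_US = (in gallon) 0.9898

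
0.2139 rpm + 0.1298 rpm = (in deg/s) 2.062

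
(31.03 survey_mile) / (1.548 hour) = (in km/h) 32.26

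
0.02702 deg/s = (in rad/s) 0.0004716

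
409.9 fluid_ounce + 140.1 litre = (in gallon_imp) 33.48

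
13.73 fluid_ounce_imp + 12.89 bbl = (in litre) 2050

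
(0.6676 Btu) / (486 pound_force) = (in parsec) 1.056e-17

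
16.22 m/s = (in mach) 0.04764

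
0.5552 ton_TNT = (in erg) 2.323e+16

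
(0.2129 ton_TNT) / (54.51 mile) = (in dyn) 1.015e+09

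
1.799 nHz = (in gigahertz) 1.799e-18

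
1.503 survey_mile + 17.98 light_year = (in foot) 5.581e+17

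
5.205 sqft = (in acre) 0.0001195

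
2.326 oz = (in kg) 0.06594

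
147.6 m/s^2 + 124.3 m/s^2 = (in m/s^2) 271.9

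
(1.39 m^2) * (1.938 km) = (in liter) 2.694e+06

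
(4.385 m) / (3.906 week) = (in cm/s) 0.0001856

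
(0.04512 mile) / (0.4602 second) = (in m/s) 157.8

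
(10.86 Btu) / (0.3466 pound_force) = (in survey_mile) 4.618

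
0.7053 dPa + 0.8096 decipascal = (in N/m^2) 0.1515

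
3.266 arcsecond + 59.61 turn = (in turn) 59.61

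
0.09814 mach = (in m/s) 33.42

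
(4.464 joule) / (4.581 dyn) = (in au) 6.514e-07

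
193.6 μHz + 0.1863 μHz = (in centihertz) 0.01938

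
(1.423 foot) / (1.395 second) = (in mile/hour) 0.6955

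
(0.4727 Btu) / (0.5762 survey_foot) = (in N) 2840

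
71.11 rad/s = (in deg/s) 4074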